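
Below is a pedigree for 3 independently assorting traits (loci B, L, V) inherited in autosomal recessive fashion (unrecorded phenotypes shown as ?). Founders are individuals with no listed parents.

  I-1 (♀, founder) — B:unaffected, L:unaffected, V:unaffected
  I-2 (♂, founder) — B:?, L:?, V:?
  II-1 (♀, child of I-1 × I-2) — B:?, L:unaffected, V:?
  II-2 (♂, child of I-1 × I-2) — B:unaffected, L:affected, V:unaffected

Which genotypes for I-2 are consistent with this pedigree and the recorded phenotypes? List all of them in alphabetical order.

B/I-1 un ·: BB|Bb
B/I-2 ? ·: BB|Bb|bb
B/II-1 ? I-1×I-2: BB|Bb|bb
B/II-2 un I-1×I-2: BB|Bb
⇒ B over [I-1,I-2,II-1,II-2]: 18 consistent
L/I-1 un ·: Ll
L/I-2 ? ·: Ll|ll
L/II-1 un I-1×I-2: LL|Ll
L/II-2 aff I-1×I-2: ll
⇒ L over [I-1,I-2,II-1,II-2]: 3 consistent
V/I-1 un ·: VV|Vv
V/I-2 ? ·: VV|Vv|vv
V/II-1 ? I-1×I-2: VV|Vv|vv
V/II-2 un I-1×I-2: VV|Vv
⇒ V over [I-1,I-2,II-1,II-2]: 18 consistent

I-2 ∈ {BB Ll VV, BB Ll Vv, BB Ll vv, BB ll VV, BB ll Vv, BB ll vv, Bb Ll VV, Bb Ll Vv, Bb Ll vv, Bb ll VV, Bb ll Vv, Bb ll vv, bb Ll VV, bb Ll Vv, bb Ll vv, bb ll VV, bb ll Vv, bb ll vv}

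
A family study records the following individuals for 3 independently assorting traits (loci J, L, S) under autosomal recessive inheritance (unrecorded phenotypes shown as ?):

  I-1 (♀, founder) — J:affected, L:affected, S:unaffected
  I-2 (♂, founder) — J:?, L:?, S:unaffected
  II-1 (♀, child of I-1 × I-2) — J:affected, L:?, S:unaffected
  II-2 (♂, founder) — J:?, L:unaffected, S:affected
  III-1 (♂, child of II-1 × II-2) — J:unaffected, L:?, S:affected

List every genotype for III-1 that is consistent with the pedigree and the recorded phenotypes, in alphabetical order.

III-1 ∈ {Jj LL ss, Jj Ll ss, Jj ll ss}

J/I-1 aff ·: jj
J/I-2 ? ·: Jj|jj
J/II-1 aff I-1×I-2: jj
J/II-2 ? ·: JJ|Jj
J/III-1 un II-1×II-2: Jj
⇒ J over [I-1,I-2,II-1,II-2,III-1]: 4 consistent
L/I-1 aff ·: ll
L/I-2 ? ·: LL|Ll|ll
L/II-1 ? I-1×I-2: Ll|ll
L/II-2 un ·: LL|Ll
L/III-1 ? II-1×II-2: LL|Ll|ll
⇒ L over [I-1,I-2,II-1,II-2,III-1]: 16 consistent
S/I-1 un ·: SS|Ss
S/I-2 un ·: SS|Ss
S/II-1 un I-1×I-2: Ss
S/II-2 aff ·: ss
S/III-1 aff II-1×II-2: ss
⇒ S over [I-1,I-2,II-1,II-2,III-1]: 3 consistent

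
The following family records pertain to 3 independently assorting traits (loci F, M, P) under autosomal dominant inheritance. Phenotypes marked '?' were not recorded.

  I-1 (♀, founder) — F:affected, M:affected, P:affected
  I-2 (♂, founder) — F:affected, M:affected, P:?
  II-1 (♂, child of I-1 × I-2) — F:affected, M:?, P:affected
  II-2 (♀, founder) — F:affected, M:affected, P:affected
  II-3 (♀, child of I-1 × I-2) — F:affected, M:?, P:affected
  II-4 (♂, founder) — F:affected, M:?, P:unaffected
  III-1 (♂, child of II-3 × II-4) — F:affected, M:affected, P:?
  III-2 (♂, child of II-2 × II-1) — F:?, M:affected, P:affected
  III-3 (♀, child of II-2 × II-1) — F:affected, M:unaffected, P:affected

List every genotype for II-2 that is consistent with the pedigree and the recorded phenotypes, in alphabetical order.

F/I-1 aff ·: Ff|FF
F/I-2 aff ·: Ff|FF
F/II-1 aff I-1×I-2: Ff|FF
F/II-2 aff ·: Ff|FF
F/II-3 aff I-1×I-2: Ff|FF
F/II-4 aff ·: Ff|FF
F/III-1 aff II-3×II-4: Ff|FF
F/III-2 ? II-2×II-1: ff|Ff|FF
F/III-3 aff II-2×II-1: Ff|FF
⇒ F over [I-1,I-2,II-1,II-2,II-3,II-4,III-1,III-2,III-3]: 330 consistent
M/I-1 aff ·: Mm|MM
M/I-2 aff ·: Mm|MM
M/II-1 ? I-1×I-2: mm|Mm
M/II-2 aff ·: Mm
M/II-3 ? I-1×I-2: mm|Mm|MM
M/II-4 ? ·: mm|Mm|MM
M/III-1 aff II-3×II-4: Mm|MM
M/III-2 aff II-2×II-1: Mm|MM
M/III-3 un II-2×II-1: mm
⇒ M over [I-1,I-2,II-1,II-2,II-3,II-4,III-1,III-2,III-3]: 69 consistent
P/I-1 aff ·: Pp|PP
P/I-2 ? ·: pp|Pp|PP
P/II-1 aff I-1×I-2: Pp|PP
P/II-2 aff ·: Pp|PP
P/II-3 aff I-1×I-2: Pp|PP
P/II-4 un ·: pp
P/III-1 ? II-3×II-4: pp|Pp
P/III-2 aff II-2×II-1: Pp|PP
P/III-3 aff II-2×II-1: Pp|PP
⇒ P over [I-1,I-2,II-1,II-2,II-3,II-4,III-1,III-2,III-3]: 154 consistent

II-2 ∈ {FF Mm PP, FF Mm Pp, Ff Mm PP, Ff Mm Pp}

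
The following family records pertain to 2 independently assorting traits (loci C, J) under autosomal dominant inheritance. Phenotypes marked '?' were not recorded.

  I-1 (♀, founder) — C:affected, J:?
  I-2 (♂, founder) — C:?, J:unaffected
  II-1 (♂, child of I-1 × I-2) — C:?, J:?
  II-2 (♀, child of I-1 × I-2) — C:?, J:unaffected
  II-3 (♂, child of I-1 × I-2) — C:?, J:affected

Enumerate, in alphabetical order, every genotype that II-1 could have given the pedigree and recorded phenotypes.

C/I-1 aff ·: Cc|CC
C/I-2 ? ·: cc|Cc|CC
C/II-1 ? I-1×I-2: cc|Cc|CC
C/II-2 ? I-1×I-2: cc|Cc|CC
C/II-3 ? I-1×I-2: cc|Cc|CC
⇒ C over [I-1,I-2,II-1,II-2,II-3]: 53 consistent
J/I-1 ? ·: Jj
J/I-2 un ·: jj
J/II-1 ? I-1×I-2: jj|Jj
J/II-2 un I-1×I-2: jj
J/II-3 aff I-1×I-2: Jj
⇒ J over [I-1,I-2,II-1,II-2,II-3]: 2 consistent

II-1 ∈ {CC Jj, CC jj, Cc Jj, Cc jj, cc Jj, cc jj}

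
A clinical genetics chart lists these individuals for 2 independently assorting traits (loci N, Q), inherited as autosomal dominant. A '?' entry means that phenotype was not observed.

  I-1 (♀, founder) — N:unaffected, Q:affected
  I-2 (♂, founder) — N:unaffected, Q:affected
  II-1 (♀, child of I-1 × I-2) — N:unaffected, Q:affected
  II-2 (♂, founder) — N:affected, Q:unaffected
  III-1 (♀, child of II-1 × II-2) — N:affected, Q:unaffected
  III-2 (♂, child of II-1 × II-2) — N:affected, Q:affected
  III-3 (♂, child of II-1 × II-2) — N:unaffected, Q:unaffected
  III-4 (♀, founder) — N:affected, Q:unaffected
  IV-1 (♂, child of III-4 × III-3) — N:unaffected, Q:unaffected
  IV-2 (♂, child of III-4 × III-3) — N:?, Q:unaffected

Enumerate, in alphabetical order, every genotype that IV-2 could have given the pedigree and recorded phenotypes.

N/I-1 un ·: nn
N/I-2 un ·: nn
N/II-1 un I-1×I-2: nn
N/II-2 aff ·: Nn
N/III-1 aff II-1×II-2: Nn
N/III-2 aff II-1×II-2: Nn
N/III-3 un II-1×II-2: nn
N/III-4 aff ·: Nn
N/IV-1 un III-4×III-3: nn
N/IV-2 ? III-4×III-3: nn|Nn
⇒ N over [I-1,I-2,II-1,II-2,III-1,III-2,III-3,III-4,IV-1,IV-2]: 2 consistent
Q/I-1 aff ·: Qq|QQ
Q/I-2 aff ·: Qq|QQ
Q/II-1 aff I-1×I-2: Qq
Q/II-2 un ·: qq
Q/III-1 un II-1×II-2: qq
Q/III-2 aff II-1×II-2: Qq
Q/III-3 un II-1×II-2: qq
Q/III-4 un ·: qq
Q/IV-1 un III-4×III-3: qq
Q/IV-2 un III-4×III-3: qq
⇒ Q over [I-1,I-2,II-1,II-2,III-1,III-2,III-3,III-4,IV-1,IV-2]: 3 consistent

IV-2 ∈ {Nn qq, nn qq}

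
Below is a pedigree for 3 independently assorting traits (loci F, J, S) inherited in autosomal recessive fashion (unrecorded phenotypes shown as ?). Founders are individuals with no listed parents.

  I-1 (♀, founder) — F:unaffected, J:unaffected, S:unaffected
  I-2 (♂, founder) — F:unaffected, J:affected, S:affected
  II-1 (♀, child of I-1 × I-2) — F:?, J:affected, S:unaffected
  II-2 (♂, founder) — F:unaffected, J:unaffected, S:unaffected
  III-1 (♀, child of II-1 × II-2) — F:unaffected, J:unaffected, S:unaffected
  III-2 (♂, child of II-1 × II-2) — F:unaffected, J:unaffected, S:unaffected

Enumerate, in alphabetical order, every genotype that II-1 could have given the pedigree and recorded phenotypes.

II-1 ∈ {FF jj Ss, Ff jj Ss, ff jj Ss}

F/I-1 un ·: FF|Ff
F/I-2 un ·: FF|Ff
F/II-1 ? I-1×I-2: FF|Ff|ff
F/II-2 un ·: FF|Ff
F/III-1 un II-1×II-2: FF|Ff
F/III-2 un II-1×II-2: FF|Ff
⇒ F over [I-1,I-2,II-1,II-2,III-1,III-2]: 46 consistent
J/I-1 un ·: Jj
J/I-2 aff ·: jj
J/II-1 aff I-1×I-2: jj
J/II-2 un ·: JJ|Jj
J/III-1 un II-1×II-2: Jj
J/III-2 un II-1×II-2: Jj
⇒ J over [I-1,I-2,II-1,II-2,III-1,III-2]: 2 consistent
S/I-1 un ·: SS|Ss
S/I-2 aff ·: ss
S/II-1 un I-1×I-2: Ss
S/II-2 un ·: SS|Ss
S/III-1 un II-1×II-2: SS|Ss
S/III-2 un II-1×II-2: SS|Ss
⇒ S over [I-1,I-2,II-1,II-2,III-1,III-2]: 16 consistent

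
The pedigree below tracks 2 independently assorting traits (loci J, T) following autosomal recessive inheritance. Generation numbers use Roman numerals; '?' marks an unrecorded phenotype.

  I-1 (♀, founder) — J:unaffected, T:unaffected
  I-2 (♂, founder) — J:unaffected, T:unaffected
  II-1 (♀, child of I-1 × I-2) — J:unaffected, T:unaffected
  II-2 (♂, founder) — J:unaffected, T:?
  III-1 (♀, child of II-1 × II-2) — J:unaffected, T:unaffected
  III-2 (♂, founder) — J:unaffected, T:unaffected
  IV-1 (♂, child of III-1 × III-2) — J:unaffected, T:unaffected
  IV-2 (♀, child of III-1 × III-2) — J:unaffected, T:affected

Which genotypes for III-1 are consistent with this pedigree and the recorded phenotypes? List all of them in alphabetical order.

III-1 ∈ {JJ Tt, Jj Tt}

J/I-1 un ·: JJ|Jj
J/I-2 un ·: JJ|Jj
J/II-1 un I-1×I-2: JJ|Jj
J/II-2 un ·: JJ|Jj
J/III-1 un II-1×II-2: JJ|Jj
J/III-2 un ·: JJ|Jj
J/IV-1 un III-1×III-2: JJ|Jj
J/IV-2 un III-1×III-2: JJ|Jj
⇒ J over [I-1,I-2,II-1,II-2,III-1,III-2,IV-1,IV-2]: 150 consistent
T/I-1 un ·: TT|Tt
T/I-2 un ·: TT|Tt
T/II-1 un I-1×I-2: TT|Tt
T/II-2 ? ·: TT|Tt|tt
T/III-1 un II-1×II-2: Tt
T/III-2 un ·: Tt
T/IV-1 un III-1×III-2: TT|Tt
T/IV-2 aff III-1×III-2: tt
⇒ T over [I-1,I-2,II-1,II-2,III-1,III-2,IV-1,IV-2]: 34 consistent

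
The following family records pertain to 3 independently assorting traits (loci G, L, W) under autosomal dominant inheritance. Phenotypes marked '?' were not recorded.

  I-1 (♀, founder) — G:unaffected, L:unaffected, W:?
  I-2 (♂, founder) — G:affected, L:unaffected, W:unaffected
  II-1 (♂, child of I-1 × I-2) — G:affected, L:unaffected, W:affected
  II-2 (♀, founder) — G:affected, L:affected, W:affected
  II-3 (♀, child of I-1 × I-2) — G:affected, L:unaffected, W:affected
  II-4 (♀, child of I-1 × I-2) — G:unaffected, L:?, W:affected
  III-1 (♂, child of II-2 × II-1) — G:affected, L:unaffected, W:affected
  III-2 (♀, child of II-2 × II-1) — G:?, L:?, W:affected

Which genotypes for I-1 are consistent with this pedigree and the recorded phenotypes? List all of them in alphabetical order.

I-1 ∈ {gg ll WW, gg ll Ww}

G/I-1 un ·: gg
G/I-2 aff ·: Gg
G/II-1 aff I-1×I-2: Gg
G/II-2 aff ·: Gg|GG
G/II-3 aff I-1×I-2: Gg
G/II-4 un I-1×I-2: gg
G/III-1 aff II-2×II-1: Gg|GG
G/III-2 ? II-2×II-1: gg|Gg|GG
⇒ G over [I-1,I-2,II-1,II-2,II-3,II-4,III-1,III-2]: 10 consistent
L/I-1 un ·: ll
L/I-2 un ·: ll
L/II-1 un I-1×I-2: ll
L/II-2 aff ·: Ll
L/II-3 un I-1×I-2: ll
L/II-4 ? I-1×I-2: ll
L/III-1 un II-2×II-1: ll
L/III-2 ? II-2×II-1: ll|Ll
⇒ L over [I-1,I-2,II-1,II-2,II-3,II-4,III-1,III-2]: 2 consistent
W/I-1 ? ·: Ww|WW
W/I-2 un ·: ww
W/II-1 aff I-1×I-2: Ww
W/II-2 aff ·: Ww|WW
W/II-3 aff I-1×I-2: Ww
W/II-4 aff I-1×I-2: Ww
W/III-1 aff II-2×II-1: Ww|WW
W/III-2 aff II-2×II-1: Ww|WW
⇒ W over [I-1,I-2,II-1,II-2,II-3,II-4,III-1,III-2]: 16 consistent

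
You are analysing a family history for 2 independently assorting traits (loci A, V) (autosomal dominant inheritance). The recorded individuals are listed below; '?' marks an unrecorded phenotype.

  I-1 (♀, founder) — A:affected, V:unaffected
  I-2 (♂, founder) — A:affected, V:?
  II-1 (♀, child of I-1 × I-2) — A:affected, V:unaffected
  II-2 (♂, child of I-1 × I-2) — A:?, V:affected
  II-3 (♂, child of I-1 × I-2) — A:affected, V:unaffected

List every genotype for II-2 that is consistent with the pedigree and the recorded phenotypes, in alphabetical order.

A/I-1 aff ·: Aa|AA
A/I-2 aff ·: Aa|AA
A/II-1 aff I-1×I-2: Aa|AA
A/II-2 ? I-1×I-2: aa|Aa|AA
A/II-3 aff I-1×I-2: Aa|AA
⇒ A over [I-1,I-2,II-1,II-2,II-3]: 29 consistent
V/I-1 un ·: vv
V/I-2 ? ·: Vv
V/II-1 un I-1×I-2: vv
V/II-2 aff I-1×I-2: Vv
V/II-3 un I-1×I-2: vv
⇒ V over [I-1,I-2,II-1,II-2,II-3]: 1 consistent

II-2 ∈ {AA Vv, Aa Vv, aa Vv}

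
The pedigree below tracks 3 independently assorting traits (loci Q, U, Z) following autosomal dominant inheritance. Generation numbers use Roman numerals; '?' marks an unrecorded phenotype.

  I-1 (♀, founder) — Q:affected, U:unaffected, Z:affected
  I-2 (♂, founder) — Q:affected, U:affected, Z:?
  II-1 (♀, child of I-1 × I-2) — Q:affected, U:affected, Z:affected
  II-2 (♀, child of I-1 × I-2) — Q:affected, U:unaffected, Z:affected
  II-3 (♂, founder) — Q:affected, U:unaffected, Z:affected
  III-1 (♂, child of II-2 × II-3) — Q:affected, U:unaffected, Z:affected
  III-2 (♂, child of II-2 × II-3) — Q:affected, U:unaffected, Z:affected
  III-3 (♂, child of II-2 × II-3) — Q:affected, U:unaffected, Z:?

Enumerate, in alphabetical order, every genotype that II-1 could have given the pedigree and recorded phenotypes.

Q/I-1 aff ·: Qq|QQ
Q/I-2 aff ·: Qq|QQ
Q/II-1 aff I-1×I-2: Qq|QQ
Q/II-2 aff I-1×I-2: Qq|QQ
Q/II-3 aff ·: Qq|QQ
Q/III-1 aff II-2×II-3: Qq|QQ
Q/III-2 aff II-2×II-3: Qq|QQ
Q/III-3 aff II-2×II-3: Qq|QQ
⇒ Q over [I-1,I-2,II-1,II-2,II-3,III-1,III-2,III-3]: 159 consistent
U/I-1 un ·: uu
U/I-2 aff ·: Uu
U/II-1 aff I-1×I-2: Uu
U/II-2 un I-1×I-2: uu
U/II-3 un ·: uu
U/III-1 un II-2×II-3: uu
U/III-2 un II-2×II-3: uu
U/III-3 un II-2×II-3: uu
⇒ U over [I-1,I-2,II-1,II-2,II-3,III-1,III-2,III-3]: 1 consistent
Z/I-1 aff ·: Zz|ZZ
Z/I-2 ? ·: zz|Zz|ZZ
Z/II-1 aff I-1×I-2: Zz|ZZ
Z/II-2 aff I-1×I-2: Zz|ZZ
Z/II-3 aff ·: Zz|ZZ
Z/III-1 aff II-2×II-3: Zz|ZZ
Z/III-2 aff II-2×II-3: Zz|ZZ
Z/III-3 ? II-2×II-3: zz|Zz|ZZ
⇒ Z over [I-1,I-2,II-1,II-2,II-3,III-1,III-2,III-3]: 223 consistent

II-1 ∈ {QQ Uu ZZ, QQ Uu Zz, Qq Uu ZZ, Qq Uu Zz}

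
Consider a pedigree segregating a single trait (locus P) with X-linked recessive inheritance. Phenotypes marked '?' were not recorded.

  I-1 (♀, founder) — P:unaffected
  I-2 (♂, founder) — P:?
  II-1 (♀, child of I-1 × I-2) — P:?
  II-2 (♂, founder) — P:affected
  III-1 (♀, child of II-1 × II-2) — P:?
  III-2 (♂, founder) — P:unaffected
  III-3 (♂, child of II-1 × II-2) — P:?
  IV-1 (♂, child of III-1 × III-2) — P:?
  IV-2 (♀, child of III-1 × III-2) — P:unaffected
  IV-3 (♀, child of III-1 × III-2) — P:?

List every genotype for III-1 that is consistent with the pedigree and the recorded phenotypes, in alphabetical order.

P/I-1 un ·: X^PX^P|X^PX^p
P/I-2 ? ·: X^PY|X^pY
P/II-1 ? I-1×I-2: X^PX^P|X^PX^p|X^pX^p
P/II-2 aff ·: X^pY
P/III-1 ? II-1×II-2: X^PX^p|X^pX^p
P/III-2 un ·: X^PY
P/III-3 ? II-1×II-2: X^PY|X^pY
P/IV-1 ? III-1×III-2: X^PY|X^pY
P/IV-2 un III-1×III-2: X^PX^P|X^PX^p
P/IV-3 ? III-1×III-2: X^PX^P|X^PX^p
⇒ P over [I-1,I-2,II-1,II-2,III-1,III-2,III-3,IV-1,IV-2,IV-3]: 71 consistent

III-1 ∈ {X^PX^p, X^pX^p}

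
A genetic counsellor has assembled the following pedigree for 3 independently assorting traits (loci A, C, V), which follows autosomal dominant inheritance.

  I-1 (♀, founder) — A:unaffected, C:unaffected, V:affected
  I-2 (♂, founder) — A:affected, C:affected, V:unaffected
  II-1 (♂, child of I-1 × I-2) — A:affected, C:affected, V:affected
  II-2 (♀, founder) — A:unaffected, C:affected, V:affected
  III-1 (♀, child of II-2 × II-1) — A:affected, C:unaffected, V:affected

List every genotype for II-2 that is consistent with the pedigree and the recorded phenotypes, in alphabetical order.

A/I-1 un ·: aa
A/I-2 aff ·: Aa|AA
A/II-1 aff I-1×I-2: Aa
A/II-2 un ·: aa
A/III-1 aff II-2×II-1: Aa
⇒ A over [I-1,I-2,II-1,II-2,III-1]: 2 consistent
C/I-1 un ·: cc
C/I-2 aff ·: Cc|CC
C/II-1 aff I-1×I-2: Cc
C/II-2 aff ·: Cc
C/III-1 un II-2×II-1: cc
⇒ C over [I-1,I-2,II-1,II-2,III-1]: 2 consistent
V/I-1 aff ·: Vv|VV
V/I-2 un ·: vv
V/II-1 aff I-1×I-2: Vv
V/II-2 aff ·: Vv|VV
V/III-1 aff II-2×II-1: Vv|VV
⇒ V over [I-1,I-2,II-1,II-2,III-1]: 8 consistent

II-2 ∈ {aa Cc VV, aa Cc Vv}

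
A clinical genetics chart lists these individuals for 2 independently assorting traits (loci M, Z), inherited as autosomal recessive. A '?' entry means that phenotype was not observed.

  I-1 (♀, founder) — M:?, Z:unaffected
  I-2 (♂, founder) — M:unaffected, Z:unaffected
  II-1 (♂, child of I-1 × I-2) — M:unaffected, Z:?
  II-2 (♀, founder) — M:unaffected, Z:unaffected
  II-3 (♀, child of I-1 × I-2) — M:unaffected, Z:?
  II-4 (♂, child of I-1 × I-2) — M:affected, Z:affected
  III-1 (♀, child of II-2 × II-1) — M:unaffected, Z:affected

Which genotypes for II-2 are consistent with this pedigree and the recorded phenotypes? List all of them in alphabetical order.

II-2 ∈ {MM Zz, Mm Zz}

M/I-1 ? ·: Mm|mm
M/I-2 un ·: Mm
M/II-1 un I-1×I-2: MM|Mm
M/II-2 un ·: MM|Mm
M/II-3 un I-1×I-2: MM|Mm
M/II-4 aff I-1×I-2: mm
M/III-1 un II-2×II-1: MM|Mm
⇒ M over [I-1,I-2,II-1,II-2,II-3,II-4,III-1]: 18 consistent
Z/I-1 un ·: Zz
Z/I-2 un ·: Zz
Z/II-1 ? I-1×I-2: Zz|zz
Z/II-2 un ·: Zz
Z/II-3 ? I-1×I-2: ZZ|Zz|zz
Z/II-4 aff I-1×I-2: zz
Z/III-1 aff II-2×II-1: zz
⇒ Z over [I-1,I-2,II-1,II-2,II-3,II-4,III-1]: 6 consistent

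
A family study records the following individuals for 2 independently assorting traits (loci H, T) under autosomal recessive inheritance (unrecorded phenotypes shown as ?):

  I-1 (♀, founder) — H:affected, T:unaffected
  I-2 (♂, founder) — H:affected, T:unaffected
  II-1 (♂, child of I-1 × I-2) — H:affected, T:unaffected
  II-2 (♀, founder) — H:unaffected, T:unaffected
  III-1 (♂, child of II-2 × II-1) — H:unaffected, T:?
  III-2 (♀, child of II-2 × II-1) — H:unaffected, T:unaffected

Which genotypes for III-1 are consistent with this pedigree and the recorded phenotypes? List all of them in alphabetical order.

H/I-1 aff ·: hh
H/I-2 aff ·: hh
H/II-1 aff I-1×I-2: hh
H/II-2 un ·: HH|Hh
H/III-1 un II-2×II-1: Hh
H/III-2 un II-2×II-1: Hh
⇒ H over [I-1,I-2,II-1,II-2,III-1,III-2]: 2 consistent
T/I-1 un ·: TT|Tt
T/I-2 un ·: TT|Tt
T/II-1 un I-1×I-2: TT|Tt
T/II-2 un ·: TT|Tt
T/III-1 ? II-2×II-1: TT|Tt|tt
T/III-2 un II-2×II-1: TT|Tt
⇒ T over [I-1,I-2,II-1,II-2,III-1,III-2]: 50 consistent

III-1 ∈ {Hh TT, Hh Tt, Hh tt}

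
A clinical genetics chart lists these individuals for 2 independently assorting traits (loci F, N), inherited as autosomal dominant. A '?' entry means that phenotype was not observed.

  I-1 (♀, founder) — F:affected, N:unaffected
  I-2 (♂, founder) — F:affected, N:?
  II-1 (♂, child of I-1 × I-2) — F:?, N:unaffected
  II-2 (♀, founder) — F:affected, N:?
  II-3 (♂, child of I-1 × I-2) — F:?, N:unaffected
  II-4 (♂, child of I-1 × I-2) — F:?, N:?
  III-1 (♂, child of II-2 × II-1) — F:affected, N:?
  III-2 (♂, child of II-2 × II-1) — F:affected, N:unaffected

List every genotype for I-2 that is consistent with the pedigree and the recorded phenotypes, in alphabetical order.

I-2 ∈ {FF Nn, FF nn, Ff Nn, Ff nn}

F/I-1 aff ·: Ff|FF
F/I-2 aff ·: Ff|FF
F/II-1 ? I-1×I-2: ff|Ff|FF
F/II-2 aff ·: Ff|FF
F/II-3 ? I-1×I-2: ff|Ff|FF
F/II-4 ? I-1×I-2: ff|Ff|FF
F/III-1 aff II-2×II-1: Ff|FF
F/III-2 aff II-2×II-1: Ff|FF
⇒ F over [I-1,I-2,II-1,II-2,II-3,II-4,III-1,III-2]: 244 consistent
N/I-1 un ·: nn
N/I-2 ? ·: nn|Nn
N/II-1 un I-1×I-2: nn
N/II-2 ? ·: nn|Nn
N/II-3 un I-1×I-2: nn
N/II-4 ? I-1×I-2: nn|Nn
N/III-1 ? II-2×II-1: nn|Nn
N/III-2 un II-2×II-1: nn
⇒ N over [I-1,I-2,II-1,II-2,II-3,II-4,III-1,III-2]: 9 consistent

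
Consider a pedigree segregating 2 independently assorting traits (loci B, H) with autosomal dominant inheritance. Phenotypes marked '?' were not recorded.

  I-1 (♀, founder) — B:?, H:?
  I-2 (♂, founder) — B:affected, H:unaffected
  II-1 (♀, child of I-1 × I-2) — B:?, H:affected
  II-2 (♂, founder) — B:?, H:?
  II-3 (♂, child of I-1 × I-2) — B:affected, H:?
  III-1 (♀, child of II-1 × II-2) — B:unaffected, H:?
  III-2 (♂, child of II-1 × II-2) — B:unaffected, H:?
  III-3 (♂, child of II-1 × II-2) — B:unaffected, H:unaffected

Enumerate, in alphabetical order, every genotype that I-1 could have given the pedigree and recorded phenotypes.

I-1 ∈ {BB HH, BB Hh, Bb HH, Bb Hh, bb HH, bb Hh}

B/I-1 ? ·: bb|Bb|BB
B/I-2 aff ·: Bb|BB
B/II-1 ? I-1×I-2: bb|Bb
B/II-2 ? ·: bb|Bb
B/II-3 aff I-1×I-2: Bb|BB
B/III-1 un II-1×II-2: bb
B/III-2 un II-1×II-2: bb
B/III-3 un II-1×II-2: bb
⇒ B over [I-1,I-2,II-1,II-2,II-3,III-1,III-2,III-3]: 22 consistent
H/I-1 ? ·: Hh|HH
H/I-2 un ·: hh
H/II-1 aff I-1×I-2: Hh
H/II-2 ? ·: hh|Hh
H/II-3 ? I-1×I-2: hh|Hh
H/III-1 ? II-1×II-2: hh|Hh|HH
H/III-2 ? II-1×II-2: hh|Hh|HH
H/III-3 un II-1×II-2: hh
⇒ H over [I-1,I-2,II-1,II-2,II-3,III-1,III-2,III-3]: 39 consistent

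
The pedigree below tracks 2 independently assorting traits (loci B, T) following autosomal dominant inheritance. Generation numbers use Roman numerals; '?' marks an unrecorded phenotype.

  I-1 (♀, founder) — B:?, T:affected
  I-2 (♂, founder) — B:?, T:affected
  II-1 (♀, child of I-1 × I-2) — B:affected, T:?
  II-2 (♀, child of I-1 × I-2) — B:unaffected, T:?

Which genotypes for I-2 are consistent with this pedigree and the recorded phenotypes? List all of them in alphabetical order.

B/I-1 ? ·: bb|Bb
B/I-2 ? ·: bb|Bb
B/II-1 aff I-1×I-2: Bb|BB
B/II-2 un I-1×I-2: bb
⇒ B over [I-1,I-2,II-1,II-2]: 4 consistent
T/I-1 aff ·: Tt|TT
T/I-2 aff ·: Tt|TT
T/II-1 ? I-1×I-2: tt|Tt|TT
T/II-2 ? I-1×I-2: tt|Tt|TT
⇒ T over [I-1,I-2,II-1,II-2]: 18 consistent

I-2 ∈ {Bb TT, Bb Tt, bb TT, bb Tt}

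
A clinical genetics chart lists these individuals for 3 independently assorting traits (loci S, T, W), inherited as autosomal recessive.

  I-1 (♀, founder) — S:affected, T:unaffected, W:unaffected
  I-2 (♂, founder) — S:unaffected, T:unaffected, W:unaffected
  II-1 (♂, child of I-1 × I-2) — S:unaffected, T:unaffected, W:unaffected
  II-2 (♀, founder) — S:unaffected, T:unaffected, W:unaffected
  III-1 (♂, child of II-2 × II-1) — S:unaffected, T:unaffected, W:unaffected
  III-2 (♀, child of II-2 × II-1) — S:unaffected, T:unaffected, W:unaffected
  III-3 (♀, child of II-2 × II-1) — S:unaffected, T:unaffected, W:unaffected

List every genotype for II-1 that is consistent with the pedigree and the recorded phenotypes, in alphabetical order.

S/I-1 aff ·: ss
S/I-2 un ·: SS|Ss
S/II-1 un I-1×I-2: Ss
S/II-2 un ·: SS|Ss
S/III-1 un II-2×II-1: SS|Ss
S/III-2 un II-2×II-1: SS|Ss
S/III-3 un II-2×II-1: SS|Ss
⇒ S over [I-1,I-2,II-1,II-2,III-1,III-2,III-3]: 32 consistent
T/I-1 un ·: TT|Tt
T/I-2 un ·: TT|Tt
T/II-1 un I-1×I-2: TT|Tt
T/II-2 un ·: TT|Tt
T/III-1 un II-2×II-1: TT|Tt
T/III-2 un II-2×II-1: TT|Tt
T/III-3 un II-2×II-1: TT|Tt
⇒ T over [I-1,I-2,II-1,II-2,III-1,III-2,III-3]: 84 consistent
W/I-1 un ·: WW|Ww
W/I-2 un ·: WW|Ww
W/II-1 un I-1×I-2: WW|Ww
W/II-2 un ·: WW|Ww
W/III-1 un II-2×II-1: WW|Ww
W/III-2 un II-2×II-1: WW|Ww
W/III-3 un II-2×II-1: WW|Ww
⇒ W over [I-1,I-2,II-1,II-2,III-1,III-2,III-3]: 84 consistent

II-1 ∈ {Ss TT WW, Ss TT Ww, Ss Tt WW, Ss Tt Ww}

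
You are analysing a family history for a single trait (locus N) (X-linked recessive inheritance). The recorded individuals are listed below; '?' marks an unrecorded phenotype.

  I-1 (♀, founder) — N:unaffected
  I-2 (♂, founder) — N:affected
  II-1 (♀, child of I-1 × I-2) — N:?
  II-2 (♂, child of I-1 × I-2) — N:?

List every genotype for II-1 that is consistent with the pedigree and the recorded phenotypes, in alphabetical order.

N/I-1 un ·: X^NX^N|X^NX^n
N/I-2 aff ·: X^nY
N/II-1 ? I-1×I-2: X^NX^n|X^nX^n
N/II-2 ? I-1×I-2: X^NY|X^nY
⇒ N over [I-1,I-2,II-1,II-2]: 5 consistent

II-1 ∈ {X^NX^n, X^nX^n}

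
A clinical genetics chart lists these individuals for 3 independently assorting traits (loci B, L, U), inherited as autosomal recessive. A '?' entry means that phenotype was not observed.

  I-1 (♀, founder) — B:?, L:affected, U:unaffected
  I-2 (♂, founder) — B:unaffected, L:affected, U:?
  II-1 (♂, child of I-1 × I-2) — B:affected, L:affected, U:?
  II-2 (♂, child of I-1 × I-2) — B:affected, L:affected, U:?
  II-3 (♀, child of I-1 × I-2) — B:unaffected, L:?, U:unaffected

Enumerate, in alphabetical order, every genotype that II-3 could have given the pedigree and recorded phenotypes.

II-3 ∈ {BB ll UU, BB ll Uu, Bb ll UU, Bb ll Uu}

B/I-1 ? ·: Bb|bb
B/I-2 un ·: Bb
B/II-1 aff I-1×I-2: bb
B/II-2 aff I-1×I-2: bb
B/II-3 un I-1×I-2: BB|Bb
⇒ B over [I-1,I-2,II-1,II-2,II-3]: 3 consistent
L/I-1 aff ·: ll
L/I-2 aff ·: ll
L/II-1 aff I-1×I-2: ll
L/II-2 aff I-1×I-2: ll
L/II-3 ? I-1×I-2: ll
⇒ L over [I-1,I-2,II-1,II-2,II-3]: 1 consistent
U/I-1 un ·: UU|Uu
U/I-2 ? ·: UU|Uu|uu
U/II-1 ? I-1×I-2: UU|Uu|uu
U/II-2 ? I-1×I-2: UU|Uu|uu
U/II-3 un I-1×I-2: UU|Uu
⇒ U over [I-1,I-2,II-1,II-2,II-3]: 40 consistent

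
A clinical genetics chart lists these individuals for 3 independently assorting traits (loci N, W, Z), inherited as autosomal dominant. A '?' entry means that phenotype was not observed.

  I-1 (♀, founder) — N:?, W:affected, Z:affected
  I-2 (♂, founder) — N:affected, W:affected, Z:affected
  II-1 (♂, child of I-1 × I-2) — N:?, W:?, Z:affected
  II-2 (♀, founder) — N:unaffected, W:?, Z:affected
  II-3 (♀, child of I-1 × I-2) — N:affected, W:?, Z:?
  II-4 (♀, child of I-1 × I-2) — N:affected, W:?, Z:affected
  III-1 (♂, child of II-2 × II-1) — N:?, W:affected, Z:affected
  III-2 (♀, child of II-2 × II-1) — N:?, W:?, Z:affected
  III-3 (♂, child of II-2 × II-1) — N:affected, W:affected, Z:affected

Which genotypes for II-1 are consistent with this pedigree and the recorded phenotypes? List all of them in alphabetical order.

II-1 ∈ {NN WW ZZ, NN WW Zz, NN Ww ZZ, NN Ww Zz, NN ww ZZ, NN ww Zz, Nn WW ZZ, Nn WW Zz, Nn Ww ZZ, Nn Ww Zz, Nn ww ZZ, Nn ww Zz}

N/I-1 ? ·: nn|Nn|NN
N/I-2 aff ·: Nn|NN
N/II-1 ? I-1×I-2: Nn|NN
N/II-2 un ·: nn
N/II-3 aff I-1×I-2: Nn|NN
N/II-4 aff I-1×I-2: Nn|NN
N/III-1 ? II-2×II-1: nn|Nn
N/III-2 ? II-2×II-1: nn|Nn
N/III-3 aff II-2×II-1: Nn
⇒ N over [I-1,I-2,II-1,II-2,II-3,II-4,III-1,III-2,III-3]: 69 consistent
W/I-1 aff ·: Ww|WW
W/I-2 aff ·: Ww|WW
W/II-1 ? I-1×I-2: ww|Ww|WW
W/II-2 ? ·: ww|Ww|WW
W/II-3 ? I-1×I-2: ww|Ww|WW
W/II-4 ? I-1×I-2: ww|Ww|WW
W/III-1 aff II-2×II-1: Ww|WW
W/III-2 ? II-2×II-1: ww|Ww|WW
W/III-3 aff II-2×II-1: Ww|WW
⇒ W over [I-1,I-2,II-1,II-2,II-3,II-4,III-1,III-2,III-3]: 581 consistent
Z/I-1 aff ·: Zz|ZZ
Z/I-2 aff ·: Zz|ZZ
Z/II-1 aff I-1×I-2: Zz|ZZ
Z/II-2 aff ·: Zz|ZZ
Z/II-3 ? I-1×I-2: zz|Zz|ZZ
Z/II-4 aff I-1×I-2: Zz|ZZ
Z/III-1 aff II-2×II-1: Zz|ZZ
Z/III-2 aff II-2×II-1: Zz|ZZ
Z/III-3 aff II-2×II-1: Zz|ZZ
⇒ Z over [I-1,I-2,II-1,II-2,II-3,II-4,III-1,III-2,III-3]: 359 consistent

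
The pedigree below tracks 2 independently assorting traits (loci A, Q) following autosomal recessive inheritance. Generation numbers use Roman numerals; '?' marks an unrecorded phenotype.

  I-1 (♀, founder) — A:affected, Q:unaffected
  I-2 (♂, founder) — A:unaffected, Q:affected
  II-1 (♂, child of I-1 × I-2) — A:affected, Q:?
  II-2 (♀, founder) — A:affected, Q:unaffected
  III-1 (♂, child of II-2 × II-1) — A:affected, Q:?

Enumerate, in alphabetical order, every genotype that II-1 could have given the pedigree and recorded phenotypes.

II-1 ∈ {aa Qq, aa qq}

A/I-1 aff ·: aa
A/I-2 un ·: Aa
A/II-1 aff I-1×I-2: aa
A/II-2 aff ·: aa
A/III-1 aff II-2×II-1: aa
⇒ A over [I-1,I-2,II-1,II-2,III-1]: 1 consistent
Q/I-1 un ·: QQ|Qq
Q/I-2 aff ·: qq
Q/II-1 ? I-1×I-2: Qq|qq
Q/II-2 un ·: QQ|Qq
Q/III-1 ? II-2×II-1: QQ|Qq|qq
⇒ Q over [I-1,I-2,II-1,II-2,III-1]: 13 consistent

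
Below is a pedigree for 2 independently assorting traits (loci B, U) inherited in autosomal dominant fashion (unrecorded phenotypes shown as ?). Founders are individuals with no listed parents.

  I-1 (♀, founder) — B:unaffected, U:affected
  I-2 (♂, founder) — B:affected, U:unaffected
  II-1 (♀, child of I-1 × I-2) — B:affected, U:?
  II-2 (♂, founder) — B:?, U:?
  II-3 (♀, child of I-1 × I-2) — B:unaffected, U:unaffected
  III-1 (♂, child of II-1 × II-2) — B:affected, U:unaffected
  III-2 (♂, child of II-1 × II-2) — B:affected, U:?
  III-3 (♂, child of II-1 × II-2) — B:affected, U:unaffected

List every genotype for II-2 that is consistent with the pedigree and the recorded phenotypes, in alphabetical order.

B/I-1 un ·: bb
B/I-2 aff ·: Bb
B/II-1 aff I-1×I-2: Bb
B/II-2 ? ·: bb|Bb|BB
B/II-3 un I-1×I-2: bb
B/III-1 aff II-1×II-2: Bb|BB
B/III-2 aff II-1×II-2: Bb|BB
B/III-3 aff II-1×II-2: Bb|BB
⇒ B over [I-1,I-2,II-1,II-2,II-3,III-1,III-2,III-3]: 17 consistent
U/I-1 aff ·: Uu
U/I-2 un ·: uu
U/II-1 ? I-1×I-2: uu|Uu
U/II-2 ? ·: uu|Uu
U/II-3 un I-1×I-2: uu
U/III-1 un II-1×II-2: uu
U/III-2 ? II-1×II-2: uu|Uu|UU
U/III-3 un II-1×II-2: uu
⇒ U over [I-1,I-2,II-1,II-2,II-3,III-1,III-2,III-3]: 8 consistent

II-2 ∈ {BB Uu, BB uu, Bb Uu, Bb uu, bb Uu, bb uu}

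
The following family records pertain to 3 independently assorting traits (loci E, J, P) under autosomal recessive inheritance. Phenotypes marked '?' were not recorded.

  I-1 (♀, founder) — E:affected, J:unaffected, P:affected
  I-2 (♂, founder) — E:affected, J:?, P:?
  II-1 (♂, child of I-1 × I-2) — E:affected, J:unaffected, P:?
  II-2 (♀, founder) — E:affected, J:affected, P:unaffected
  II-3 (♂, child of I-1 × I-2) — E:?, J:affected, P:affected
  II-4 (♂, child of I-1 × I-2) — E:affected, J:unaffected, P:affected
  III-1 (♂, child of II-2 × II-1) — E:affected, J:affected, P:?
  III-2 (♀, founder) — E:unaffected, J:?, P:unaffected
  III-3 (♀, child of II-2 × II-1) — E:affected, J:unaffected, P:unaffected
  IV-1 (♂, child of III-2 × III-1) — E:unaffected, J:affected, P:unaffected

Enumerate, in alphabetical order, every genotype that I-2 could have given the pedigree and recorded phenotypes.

E/I-1 aff ·: ee
E/I-2 aff ·: ee
E/II-1 aff I-1×I-2: ee
E/II-2 aff ·: ee
E/II-3 ? I-1×I-2: ee
E/II-4 aff I-1×I-2: ee
E/III-1 aff II-2×II-1: ee
E/III-2 un ·: EE|Ee
E/III-3 aff II-2×II-1: ee
E/IV-1 un III-2×III-1: Ee
⇒ E over [I-1,I-2,II-1,II-2,II-3,II-4,III-1,III-2,III-3,IV-1]: 2 consistent
J/I-1 un ·: Jj
J/I-2 ? ·: Jj|jj
J/II-1 un I-1×I-2: Jj
J/II-2 aff ·: jj
J/II-3 aff I-1×I-2: jj
J/II-4 un I-1×I-2: JJ|Jj
J/III-1 aff II-2×II-1: jj
J/III-2 ? ·: Jj|jj
J/III-3 un II-2×II-1: Jj
J/IV-1 aff III-2×III-1: jj
⇒ J over [I-1,I-2,II-1,II-2,II-3,II-4,III-1,III-2,III-3,IV-1]: 6 consistent
P/I-1 aff ·: pp
P/I-2 ? ·: Pp|pp
P/II-1 ? I-1×I-2: Pp|pp
P/II-2 un ·: PP|Pp
P/II-3 aff I-1×I-2: pp
P/II-4 aff I-1×I-2: pp
P/III-1 ? II-2×II-1: PP|Pp|pp
P/III-2 un ·: PP|Pp
P/III-3 un II-2×II-1: PP|Pp
P/IV-1 un III-2×III-1: PP|Pp
⇒ P over [I-1,I-2,II-1,II-2,II-3,II-4,III-1,III-2,III-3,IV-1]: 52 consistent

I-2 ∈ {ee Jj Pp, ee Jj pp, ee jj Pp, ee jj pp}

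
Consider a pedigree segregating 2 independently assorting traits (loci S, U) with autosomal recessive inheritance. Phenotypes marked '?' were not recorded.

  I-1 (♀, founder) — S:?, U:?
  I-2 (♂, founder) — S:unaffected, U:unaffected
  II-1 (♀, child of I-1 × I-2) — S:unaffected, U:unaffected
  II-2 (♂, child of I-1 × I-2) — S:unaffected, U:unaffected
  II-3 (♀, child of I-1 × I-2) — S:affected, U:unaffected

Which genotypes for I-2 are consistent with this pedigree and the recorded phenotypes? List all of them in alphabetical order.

S/I-1 ? ·: Ss|ss
S/I-2 un ·: Ss
S/II-1 un I-1×I-2: SS|Ss
S/II-2 un I-1×I-2: SS|Ss
S/II-3 aff I-1×I-2: ss
⇒ S over [I-1,I-2,II-1,II-2,II-3]: 5 consistent
U/I-1 ? ·: UU|Uu|uu
U/I-2 un ·: UU|Uu
U/II-1 un I-1×I-2: UU|Uu
U/II-2 un I-1×I-2: UU|Uu
U/II-3 un I-1×I-2: UU|Uu
⇒ U over [I-1,I-2,II-1,II-2,II-3]: 27 consistent

I-2 ∈ {Ss UU, Ss Uu}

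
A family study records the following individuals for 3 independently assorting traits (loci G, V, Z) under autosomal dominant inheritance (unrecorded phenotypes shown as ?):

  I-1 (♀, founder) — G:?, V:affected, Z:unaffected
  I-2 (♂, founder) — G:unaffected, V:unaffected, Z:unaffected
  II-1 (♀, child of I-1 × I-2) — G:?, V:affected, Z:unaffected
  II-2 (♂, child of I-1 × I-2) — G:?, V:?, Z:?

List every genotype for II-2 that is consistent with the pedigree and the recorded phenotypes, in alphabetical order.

G/I-1 ? ·: gg|Gg|GG
G/I-2 un ·: gg
G/II-1 ? I-1×I-2: gg|Gg
G/II-2 ? I-1×I-2: gg|Gg
⇒ G over [I-1,I-2,II-1,II-2]: 6 consistent
V/I-1 aff ·: Vv|VV
V/I-2 un ·: vv
V/II-1 aff I-1×I-2: Vv
V/II-2 ? I-1×I-2: vv|Vv
⇒ V over [I-1,I-2,II-1,II-2]: 3 consistent
Z/I-1 un ·: zz
Z/I-2 un ·: zz
Z/II-1 un I-1×I-2: zz
Z/II-2 ? I-1×I-2: zz
⇒ Z over [I-1,I-2,II-1,II-2]: 1 consistent

II-2 ∈ {Gg Vv zz, Gg vv zz, gg Vv zz, gg vv zz}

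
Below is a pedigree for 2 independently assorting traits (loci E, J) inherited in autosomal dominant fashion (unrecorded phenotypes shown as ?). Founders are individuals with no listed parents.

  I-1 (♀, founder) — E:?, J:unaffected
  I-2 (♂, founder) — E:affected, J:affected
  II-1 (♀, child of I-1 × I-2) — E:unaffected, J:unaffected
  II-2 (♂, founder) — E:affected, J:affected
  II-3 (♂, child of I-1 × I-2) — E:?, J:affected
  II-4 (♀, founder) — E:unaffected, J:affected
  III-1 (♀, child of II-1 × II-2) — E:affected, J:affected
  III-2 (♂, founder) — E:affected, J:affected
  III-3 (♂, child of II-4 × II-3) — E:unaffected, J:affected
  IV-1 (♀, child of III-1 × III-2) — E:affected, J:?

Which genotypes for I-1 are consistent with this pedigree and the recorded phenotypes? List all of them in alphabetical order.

E/I-1 ? ·: ee|Ee
E/I-2 aff ·: Ee
E/II-1 un I-1×I-2: ee
E/II-2 aff ·: Ee|EE
E/II-3 ? I-1×I-2: ee|Ee
E/II-4 un ·: ee
E/III-1 aff II-1×II-2: Ee
E/III-2 aff ·: Ee|EE
E/III-3 un II-4×II-3: ee
E/IV-1 aff III-1×III-2: Ee|EE
⇒ E over [I-1,I-2,II-1,II-2,II-3,II-4,III-1,III-2,III-3,IV-1]: 32 consistent
J/I-1 un ·: jj
J/I-2 aff ·: Jj
J/II-1 un I-1×I-2: jj
J/II-2 aff ·: Jj|JJ
J/II-3 aff I-1×I-2: Jj
J/II-4 aff ·: Jj|JJ
J/III-1 aff II-1×II-2: Jj
J/III-2 aff ·: Jj|JJ
J/III-3 aff II-4×II-3: Jj|JJ
J/IV-1 ? III-1×III-2: jj|Jj|JJ
⇒ J over [I-1,I-2,II-1,II-2,II-3,II-4,III-1,III-2,III-3,IV-1]: 40 consistent

I-1 ∈ {Ee jj, ee jj}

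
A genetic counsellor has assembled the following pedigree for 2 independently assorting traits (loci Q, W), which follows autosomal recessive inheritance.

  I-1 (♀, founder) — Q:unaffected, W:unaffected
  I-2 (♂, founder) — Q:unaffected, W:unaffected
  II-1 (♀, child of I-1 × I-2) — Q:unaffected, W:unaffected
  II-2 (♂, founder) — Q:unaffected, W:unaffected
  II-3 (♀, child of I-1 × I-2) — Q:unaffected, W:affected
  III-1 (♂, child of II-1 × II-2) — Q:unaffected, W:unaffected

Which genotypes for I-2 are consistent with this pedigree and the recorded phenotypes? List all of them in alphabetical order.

Q/I-1 un ·: QQ|Qq
Q/I-2 un ·: QQ|Qq
Q/II-1 un I-1×I-2: QQ|Qq
Q/II-2 un ·: QQ|Qq
Q/II-3 un I-1×I-2: QQ|Qq
Q/III-1 un II-1×II-2: QQ|Qq
⇒ Q over [I-1,I-2,II-1,II-2,II-3,III-1]: 45 consistent
W/I-1 un ·: Ww
W/I-2 un ·: Ww
W/II-1 un I-1×I-2: WW|Ww
W/II-2 un ·: WW|Ww
W/II-3 aff I-1×I-2: ww
W/III-1 un II-1×II-2: WW|Ww
⇒ W over [I-1,I-2,II-1,II-2,II-3,III-1]: 7 consistent

I-2 ∈ {QQ Ww, Qq Ww}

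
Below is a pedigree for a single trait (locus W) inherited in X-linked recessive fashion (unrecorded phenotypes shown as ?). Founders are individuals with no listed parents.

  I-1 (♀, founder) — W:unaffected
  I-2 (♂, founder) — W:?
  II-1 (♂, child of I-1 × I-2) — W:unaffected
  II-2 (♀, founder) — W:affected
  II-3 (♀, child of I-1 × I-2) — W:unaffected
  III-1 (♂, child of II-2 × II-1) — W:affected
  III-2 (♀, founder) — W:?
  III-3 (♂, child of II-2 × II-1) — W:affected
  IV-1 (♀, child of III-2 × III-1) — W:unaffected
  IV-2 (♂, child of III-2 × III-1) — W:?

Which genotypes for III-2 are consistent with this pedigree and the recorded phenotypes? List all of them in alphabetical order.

W/I-1 un ·: X^WX^W|X^WX^w
W/I-2 ? ·: X^WY|X^wY
W/II-1 un I-1×I-2: X^WY
W/II-2 aff ·: X^wX^w
W/II-3 un I-1×I-2: X^WX^W|X^WX^w
W/III-1 aff II-2×II-1: X^wY
W/III-2 ? ·: X^WX^W|X^WX^w
W/III-3 aff II-2×II-1: X^wY
W/IV-1 un III-2×III-1: X^WX^w
W/IV-2 ? III-2×III-1: X^WY|X^wY
⇒ W over [I-1,I-2,II-1,II-2,II-3,III-1,III-2,III-3,IV-1,IV-2]: 15 consistent

III-2 ∈ {X^WX^W, X^WX^w}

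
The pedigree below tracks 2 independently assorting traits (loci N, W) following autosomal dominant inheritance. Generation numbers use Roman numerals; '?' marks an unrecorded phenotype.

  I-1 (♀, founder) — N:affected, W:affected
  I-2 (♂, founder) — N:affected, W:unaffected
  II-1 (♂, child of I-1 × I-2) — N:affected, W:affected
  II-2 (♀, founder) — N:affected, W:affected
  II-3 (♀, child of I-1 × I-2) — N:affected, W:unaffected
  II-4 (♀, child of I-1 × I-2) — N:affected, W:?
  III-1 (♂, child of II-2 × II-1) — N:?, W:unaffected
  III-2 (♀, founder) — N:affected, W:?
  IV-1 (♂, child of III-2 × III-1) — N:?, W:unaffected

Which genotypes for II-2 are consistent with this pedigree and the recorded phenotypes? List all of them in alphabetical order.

II-2 ∈ {NN Ww, Nn Ww}

N/I-1 aff ·: Nn|NN
N/I-2 aff ·: Nn|NN
N/II-1 aff I-1×I-2: Nn|NN
N/II-2 aff ·: Nn|NN
N/II-3 aff I-1×I-2: Nn|NN
N/II-4 aff I-1×I-2: Nn|NN
N/III-1 ? II-2×II-1: nn|Nn|NN
N/III-2 aff ·: Nn|NN
N/IV-1 ? III-2×III-1: nn|Nn|NN
⇒ N over [I-1,I-2,II-1,II-2,II-3,II-4,III-1,III-2,IV-1]: 371 consistent
W/I-1 aff ·: Ww
W/I-2 un ·: ww
W/II-1 aff I-1×I-2: Ww
W/II-2 aff ·: Ww
W/II-3 un I-1×I-2: ww
W/II-4 ? I-1×I-2: ww|Ww
W/III-1 un II-2×II-1: ww
W/III-2 ? ·: ww|Ww
W/IV-1 un III-2×III-1: ww
⇒ W over [I-1,I-2,II-1,II-2,II-3,II-4,III-1,III-2,IV-1]: 4 consistent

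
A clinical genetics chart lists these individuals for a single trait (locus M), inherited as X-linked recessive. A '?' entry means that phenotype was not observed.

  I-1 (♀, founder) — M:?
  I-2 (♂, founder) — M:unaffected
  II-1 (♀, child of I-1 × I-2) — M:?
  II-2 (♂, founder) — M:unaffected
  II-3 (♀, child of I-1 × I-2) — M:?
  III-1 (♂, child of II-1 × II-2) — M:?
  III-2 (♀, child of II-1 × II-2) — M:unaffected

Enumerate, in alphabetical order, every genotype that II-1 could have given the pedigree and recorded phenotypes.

II-1 ∈ {X^MX^M, X^MX^m}

M/I-1 ? ·: X^MX^M|X^MX^m|X^mX^m
M/I-2 un ·: X^MY
M/II-1 ? I-1×I-2: X^MX^M|X^MX^m
M/II-2 un ·: X^MY
M/II-3 ? I-1×I-2: X^MX^M|X^MX^m
M/III-1 ? II-1×II-2: X^MY|X^mY
M/III-2 un II-1×II-2: X^MX^M|X^MX^m
⇒ M over [I-1,I-2,II-1,II-2,II-3,III-1,III-2]: 15 consistent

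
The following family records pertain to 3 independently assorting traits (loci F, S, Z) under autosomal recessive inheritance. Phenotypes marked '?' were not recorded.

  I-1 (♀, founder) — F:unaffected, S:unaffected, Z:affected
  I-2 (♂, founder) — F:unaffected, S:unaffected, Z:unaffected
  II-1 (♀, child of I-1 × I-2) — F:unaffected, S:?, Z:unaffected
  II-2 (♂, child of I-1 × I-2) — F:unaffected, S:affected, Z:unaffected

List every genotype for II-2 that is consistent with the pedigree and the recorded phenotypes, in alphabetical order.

II-2 ∈ {FF ss Zz, Ff ss Zz}

F/I-1 un ·: FF|Ff
F/I-2 un ·: FF|Ff
F/II-1 un I-1×I-2: FF|Ff
F/II-2 un I-1×I-2: FF|Ff
⇒ F over [I-1,I-2,II-1,II-2]: 13 consistent
S/I-1 un ·: Ss
S/I-2 un ·: Ss
S/II-1 ? I-1×I-2: SS|Ss|ss
S/II-2 aff I-1×I-2: ss
⇒ S over [I-1,I-2,II-1,II-2]: 3 consistent
Z/I-1 aff ·: zz
Z/I-2 un ·: ZZ|Zz
Z/II-1 un I-1×I-2: Zz
Z/II-2 un I-1×I-2: Zz
⇒ Z over [I-1,I-2,II-1,II-2]: 2 consistent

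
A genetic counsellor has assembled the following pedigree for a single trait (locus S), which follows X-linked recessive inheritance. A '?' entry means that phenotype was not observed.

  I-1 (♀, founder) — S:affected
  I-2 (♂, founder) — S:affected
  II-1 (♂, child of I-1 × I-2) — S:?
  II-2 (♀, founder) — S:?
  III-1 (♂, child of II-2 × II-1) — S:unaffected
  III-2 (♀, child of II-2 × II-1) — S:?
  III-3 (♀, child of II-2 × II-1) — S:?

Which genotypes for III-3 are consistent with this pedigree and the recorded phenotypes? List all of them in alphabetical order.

III-3 ∈ {X^SX^s, X^sX^s}

S/I-1 aff ·: X^sX^s
S/I-2 aff ·: X^sY
S/II-1 ? I-1×I-2: X^sY
S/II-2 ? ·: X^SX^S|X^SX^s
S/III-1 un II-2×II-1: X^SY
S/III-2 ? II-2×II-1: X^SX^s|X^sX^s
S/III-3 ? II-2×II-1: X^SX^s|X^sX^s
⇒ S over [I-1,I-2,II-1,II-2,III-1,III-2,III-3]: 5 consistent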